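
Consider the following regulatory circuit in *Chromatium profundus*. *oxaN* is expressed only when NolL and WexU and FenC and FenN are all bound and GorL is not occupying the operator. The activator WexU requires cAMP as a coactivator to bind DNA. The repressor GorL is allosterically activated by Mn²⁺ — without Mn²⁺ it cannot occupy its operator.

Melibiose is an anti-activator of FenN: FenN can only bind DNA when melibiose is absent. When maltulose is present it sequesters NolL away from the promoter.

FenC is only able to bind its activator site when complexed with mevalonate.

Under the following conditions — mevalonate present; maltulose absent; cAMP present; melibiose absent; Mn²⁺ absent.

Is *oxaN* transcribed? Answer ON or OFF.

ON

Maltulose is absent, so NolL is active.
cAMP is present, so WexU is active.
Mevalonate is present, so FenC is active.
Mn²⁺ is absent, so GorL is inactive.
Melibiose is absent, so FenN is active.
No repressor is bound and NolL and WexU and FenC and FenN are active, so *oxaN* is transcribed.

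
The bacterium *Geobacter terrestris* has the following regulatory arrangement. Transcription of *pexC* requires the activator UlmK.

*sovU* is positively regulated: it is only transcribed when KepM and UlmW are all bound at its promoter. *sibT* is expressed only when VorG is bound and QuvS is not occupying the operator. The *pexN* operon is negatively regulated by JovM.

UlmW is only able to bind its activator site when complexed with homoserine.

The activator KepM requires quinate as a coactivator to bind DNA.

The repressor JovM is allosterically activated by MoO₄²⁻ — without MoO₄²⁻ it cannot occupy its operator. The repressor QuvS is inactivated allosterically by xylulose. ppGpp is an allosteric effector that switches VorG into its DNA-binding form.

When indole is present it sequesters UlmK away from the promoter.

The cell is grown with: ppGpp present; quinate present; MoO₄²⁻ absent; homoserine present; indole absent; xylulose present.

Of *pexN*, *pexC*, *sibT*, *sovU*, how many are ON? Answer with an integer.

4

MoO₄²⁻ is absent, so JovM is inactive.
With no repressor bound, *pexN* is transcribed.
→ *pexN* is ON.
Indole is absent, so UlmK is active.
No repressor is bound and UlmK is active, so *pexC* is transcribed.
→ *pexC* is ON.
Xylulose is present, so QuvS is inactive.
ppGpp is present, so VorG is active.
No repressor is bound and VorG is active, so *sibT* is transcribed.
→ *sibT* is ON.
Quinate is present, so KepM is active.
Homoserine is present, so UlmW is active.
No repressor is bound and KepM and UlmW are active, so *sovU* is transcribed.
→ *sovU* is ON.
4 of the 4 genes are transcribed.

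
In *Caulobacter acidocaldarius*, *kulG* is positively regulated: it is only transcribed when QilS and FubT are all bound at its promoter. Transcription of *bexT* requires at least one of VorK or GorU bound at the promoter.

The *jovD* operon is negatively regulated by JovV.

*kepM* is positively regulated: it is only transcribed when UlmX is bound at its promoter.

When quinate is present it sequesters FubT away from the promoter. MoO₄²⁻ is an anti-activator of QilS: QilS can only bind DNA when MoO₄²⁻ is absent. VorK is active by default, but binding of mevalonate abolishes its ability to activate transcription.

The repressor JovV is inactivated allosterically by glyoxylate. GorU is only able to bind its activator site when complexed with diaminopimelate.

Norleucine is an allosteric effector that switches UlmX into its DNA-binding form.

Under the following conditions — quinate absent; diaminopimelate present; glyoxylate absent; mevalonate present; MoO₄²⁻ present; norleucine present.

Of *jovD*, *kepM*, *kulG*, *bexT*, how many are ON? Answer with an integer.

2

Glyoxylate is absent, so JovV is active.
With repressor JovV bound, *jovD* is not transcribed.
→ *jovD* is OFF.
Norleucine is present, so UlmX is active.
No repressor is bound and UlmX is active, so *kepM* is transcribed.
→ *kepM* is ON.
MoO₄²⁻ is present, so QilS is inactive.
Quinate is absent, so FubT is active.
Required activator QilS is absent, so *kulG* is not transcribed.
→ *kulG* is OFF.
Mevalonate is present, so VorK is inactive.
Diaminopimelate is present, so GorU is active.
Activator GorU is present, so *bexT* is transcribed.
→ *bexT* is ON.
2 of the 4 genes are transcribed.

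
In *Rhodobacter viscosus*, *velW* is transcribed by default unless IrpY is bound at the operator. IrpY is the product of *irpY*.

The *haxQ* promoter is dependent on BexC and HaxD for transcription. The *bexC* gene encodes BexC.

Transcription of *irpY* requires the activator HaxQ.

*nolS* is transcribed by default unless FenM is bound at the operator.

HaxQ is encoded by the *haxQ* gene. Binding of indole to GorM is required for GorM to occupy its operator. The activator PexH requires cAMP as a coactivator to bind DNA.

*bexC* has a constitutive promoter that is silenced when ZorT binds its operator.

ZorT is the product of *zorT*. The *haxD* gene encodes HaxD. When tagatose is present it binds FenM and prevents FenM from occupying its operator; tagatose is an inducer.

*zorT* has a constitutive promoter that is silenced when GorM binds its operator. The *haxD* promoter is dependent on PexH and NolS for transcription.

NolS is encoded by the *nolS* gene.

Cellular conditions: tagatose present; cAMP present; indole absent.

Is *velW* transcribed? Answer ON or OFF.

Indole is absent, so GorM is inactive.
With no repressor bound, *zorT* is transcribed.
So ZorT is produced and active.
With repressor ZorT bound, *bexC* is not transcribed.
So BexC is not produced.
cAMP is present, so PexH is active.
Tagatose is present, so FenM is inactive.
With no repressor bound, *nolS* is transcribed.
So NolS is produced and active.
No repressor is bound and PexH and NolS are active, so *haxD* is transcribed.
So HaxD is produced and active.
Required activator BexC is absent, so *haxQ* is not transcribed.
So HaxQ is not produced.
Required activator HaxQ is absent, so *irpY* is not transcribed.
So IrpY is not produced.
With no repressor bound, *velW* is transcribed.

ON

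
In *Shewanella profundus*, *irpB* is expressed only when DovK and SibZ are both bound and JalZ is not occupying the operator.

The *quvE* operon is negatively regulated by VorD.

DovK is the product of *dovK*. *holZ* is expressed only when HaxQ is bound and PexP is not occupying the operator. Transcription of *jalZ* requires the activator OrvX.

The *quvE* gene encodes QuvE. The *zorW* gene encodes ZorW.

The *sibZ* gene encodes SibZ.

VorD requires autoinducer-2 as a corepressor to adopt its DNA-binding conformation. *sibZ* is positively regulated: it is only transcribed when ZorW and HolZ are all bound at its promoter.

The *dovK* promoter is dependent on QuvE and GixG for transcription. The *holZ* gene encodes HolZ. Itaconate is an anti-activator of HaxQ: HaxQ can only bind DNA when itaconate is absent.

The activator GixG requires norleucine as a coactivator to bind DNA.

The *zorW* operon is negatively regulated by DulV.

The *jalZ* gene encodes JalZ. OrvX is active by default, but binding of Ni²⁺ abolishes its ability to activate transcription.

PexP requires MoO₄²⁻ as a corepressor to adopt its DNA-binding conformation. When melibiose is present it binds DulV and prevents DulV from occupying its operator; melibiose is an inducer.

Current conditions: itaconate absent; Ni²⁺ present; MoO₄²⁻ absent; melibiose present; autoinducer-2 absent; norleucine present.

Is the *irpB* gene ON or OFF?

Autoinducer-2 is absent, so VorD is inactive.
With no repressor bound, *quvE* is transcribed.
So QuvE is produced and active.
Norleucine is present, so GixG is active.
No repressor is bound and QuvE and GixG are active, so *dovK* is transcribed.
So DovK is produced and active.
Ni²⁺ is present, so OrvX is inactive.
Required activator OrvX is absent, so *jalZ* is not transcribed.
So JalZ is not produced.
Melibiose is present, so DulV is inactive.
With no repressor bound, *zorW* is transcribed.
So ZorW is produced and active.
MoO₄²⁻ is absent, so PexP is inactive.
Itaconate is absent, so HaxQ is active.
No repressor is bound and HaxQ is active, so *holZ* is transcribed.
So HolZ is produced and active.
No repressor is bound and ZorW and HolZ are active, so *sibZ* is transcribed.
So SibZ is produced and active.
No repressor is bound and DovK and SibZ are active, so *irpB* is transcribed.

ON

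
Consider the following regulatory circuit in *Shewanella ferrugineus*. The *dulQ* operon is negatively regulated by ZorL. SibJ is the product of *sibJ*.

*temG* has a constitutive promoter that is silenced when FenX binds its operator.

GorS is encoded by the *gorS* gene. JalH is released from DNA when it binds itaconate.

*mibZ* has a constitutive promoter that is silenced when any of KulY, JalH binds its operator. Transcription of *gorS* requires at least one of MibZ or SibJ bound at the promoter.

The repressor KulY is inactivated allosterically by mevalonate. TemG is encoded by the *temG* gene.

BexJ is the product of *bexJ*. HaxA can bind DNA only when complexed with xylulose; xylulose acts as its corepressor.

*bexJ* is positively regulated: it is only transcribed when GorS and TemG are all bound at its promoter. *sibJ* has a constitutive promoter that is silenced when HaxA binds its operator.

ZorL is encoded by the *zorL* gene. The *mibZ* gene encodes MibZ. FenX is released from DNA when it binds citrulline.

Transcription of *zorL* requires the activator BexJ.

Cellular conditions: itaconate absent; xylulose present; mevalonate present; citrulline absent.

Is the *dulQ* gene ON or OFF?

Mevalonate is present, so KulY is inactive.
Itaconate is absent, so JalH is active.
With repressor JalH bound, *mibZ* is not transcribed.
So MibZ is not produced.
Xylulose is present, so HaxA is active.
With repressor HaxA bound, *sibJ* is not transcribed.
So SibJ is not produced.
No activator is available at the *gorS* promoter, so *gorS* is not transcribed.
So GorS is not produced.
Citrulline is absent, so FenX is active.
With repressor FenX bound, *temG* is not transcribed.
So TemG is not produced.
Required activator GorS is absent, so *bexJ* is not transcribed.
So BexJ is not produced.
Required activator BexJ is absent, so *zorL* is not transcribed.
So ZorL is not produced.
With no repressor bound, *dulQ* is transcribed.

ON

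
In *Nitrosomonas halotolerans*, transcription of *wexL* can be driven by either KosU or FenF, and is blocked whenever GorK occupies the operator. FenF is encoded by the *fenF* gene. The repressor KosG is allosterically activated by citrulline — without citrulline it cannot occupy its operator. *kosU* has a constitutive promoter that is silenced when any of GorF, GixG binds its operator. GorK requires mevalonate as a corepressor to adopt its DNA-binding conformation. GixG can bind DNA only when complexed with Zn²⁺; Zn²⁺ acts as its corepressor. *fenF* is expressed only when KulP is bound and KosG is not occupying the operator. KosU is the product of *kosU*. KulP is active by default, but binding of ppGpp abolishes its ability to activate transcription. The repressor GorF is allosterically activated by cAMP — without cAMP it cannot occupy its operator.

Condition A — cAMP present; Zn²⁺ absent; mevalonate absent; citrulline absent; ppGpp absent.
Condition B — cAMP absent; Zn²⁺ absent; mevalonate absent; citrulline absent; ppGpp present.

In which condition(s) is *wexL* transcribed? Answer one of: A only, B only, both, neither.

Condition A:
cAMP is present, so GorF is active.
Zn²⁺ is absent, so GixG is inactive.
With repressor GorF bound, *kosU* is not transcribed.
So KosU is not produced.
Mevalonate is absent, so GorK is inactive.
Citrulline is absent, so KosG is inactive.
ppGpp is absent, so KulP is active.
No repressor is bound and KulP is active, so *fenF* is transcribed.
So FenF is produced and active.
Activator FenF is present, so *wexL* is transcribed.
→ *wexL* is ON in A.
Condition B:
cAMP is absent, so GorF is inactive.
Zn²⁺ is absent, so GixG is inactive.
With no repressor bound, *kosU* is transcribed.
So KosU is produced and active.
Mevalonate is absent, so GorK is inactive.
Citrulline is absent, so KosG is inactive.
ppGpp is present, so KulP is inactive.
Required activator KulP is absent, so *fenF* is not transcribed.
So FenF is not produced.
Activator KosU is present, so *wexL* is transcribed.
→ *wexL* is ON in B.

both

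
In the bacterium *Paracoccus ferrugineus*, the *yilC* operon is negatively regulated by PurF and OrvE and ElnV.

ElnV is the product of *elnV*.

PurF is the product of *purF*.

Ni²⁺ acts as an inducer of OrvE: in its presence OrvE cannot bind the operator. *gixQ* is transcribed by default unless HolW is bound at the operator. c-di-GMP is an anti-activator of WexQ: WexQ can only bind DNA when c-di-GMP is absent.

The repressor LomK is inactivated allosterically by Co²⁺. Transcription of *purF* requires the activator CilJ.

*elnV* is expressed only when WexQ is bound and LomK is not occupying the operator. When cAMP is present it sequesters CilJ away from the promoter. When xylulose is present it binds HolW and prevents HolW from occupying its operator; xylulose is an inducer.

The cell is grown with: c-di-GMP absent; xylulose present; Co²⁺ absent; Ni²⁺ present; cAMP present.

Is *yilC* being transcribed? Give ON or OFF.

cAMP is present, so CilJ is inactive.
Required activator CilJ is absent, so *purF* is not transcribed.
So PurF is not produced.
Ni²⁺ is present, so OrvE is inactive.
Co²⁺ is absent, so LomK is active.
c-di-GMP is absent, so WexQ is active.
With repressor LomK bound, *elnV* is not transcribed.
So ElnV is not produced.
With no repressor bound, *yilC* is transcribed.

ON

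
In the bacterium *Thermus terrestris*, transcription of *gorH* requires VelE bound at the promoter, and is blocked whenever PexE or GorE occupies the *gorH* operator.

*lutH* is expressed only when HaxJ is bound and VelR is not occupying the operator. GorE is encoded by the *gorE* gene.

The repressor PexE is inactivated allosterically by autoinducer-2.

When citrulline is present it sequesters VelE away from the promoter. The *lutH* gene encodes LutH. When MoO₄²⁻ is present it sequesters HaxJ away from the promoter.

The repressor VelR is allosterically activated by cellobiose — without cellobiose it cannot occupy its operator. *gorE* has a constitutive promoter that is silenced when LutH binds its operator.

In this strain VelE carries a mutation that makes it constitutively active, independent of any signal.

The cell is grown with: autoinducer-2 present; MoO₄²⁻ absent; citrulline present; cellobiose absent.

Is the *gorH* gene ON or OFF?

Autoinducer-2 is present, so PexE is inactive.
MoO₄²⁻ is absent, so HaxJ is active.
Cellobiose is absent, so VelR is inactive.
No repressor is bound and HaxJ is active, so *lutH* is transcribed.
So LutH is produced and active.
With repressor LutH bound, *gorE* is not transcribed.
So GorE is not produced.
VelE is constitutively active in this strain.
No repressor is bound and VelE is active, so *gorH* is transcribed.

ON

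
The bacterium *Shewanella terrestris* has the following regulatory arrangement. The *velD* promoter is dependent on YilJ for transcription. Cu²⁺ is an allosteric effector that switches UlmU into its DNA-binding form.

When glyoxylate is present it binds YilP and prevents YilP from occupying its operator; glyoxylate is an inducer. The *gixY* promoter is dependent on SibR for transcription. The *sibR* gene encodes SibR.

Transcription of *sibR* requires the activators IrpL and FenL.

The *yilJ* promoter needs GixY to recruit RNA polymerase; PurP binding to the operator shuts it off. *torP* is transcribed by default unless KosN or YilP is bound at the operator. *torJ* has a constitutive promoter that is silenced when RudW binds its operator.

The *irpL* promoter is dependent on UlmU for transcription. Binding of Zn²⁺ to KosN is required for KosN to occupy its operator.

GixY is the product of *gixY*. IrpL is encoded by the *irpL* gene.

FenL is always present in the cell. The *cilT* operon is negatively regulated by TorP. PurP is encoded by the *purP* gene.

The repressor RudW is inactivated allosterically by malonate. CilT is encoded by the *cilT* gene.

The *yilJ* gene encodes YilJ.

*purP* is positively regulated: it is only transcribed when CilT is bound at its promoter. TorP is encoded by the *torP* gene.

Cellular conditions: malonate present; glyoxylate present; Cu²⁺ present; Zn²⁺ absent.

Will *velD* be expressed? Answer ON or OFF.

Cu²⁺ is present, so UlmU is active.
No repressor is bound and UlmU is active, so *irpL* is transcribed.
So IrpL is produced and active.
FenL is produced constitutively and is active.
No repressor is bound and IrpL and FenL are active, so *sibR* is transcribed.
So SibR is produced and active.
No repressor is bound and SibR is active, so *gixY* is transcribed.
So GixY is produced and active.
Zn²⁺ is absent, so KosN is inactive.
Glyoxylate is present, so YilP is inactive.
With no repressor bound, *torP* is transcribed.
So TorP is produced and active.
With repressor TorP bound, *cilT* is not transcribed.
So CilT is not produced.
Required activator CilT is absent, so *purP* is not transcribed.
So PurP is not produced.
No repressor is bound and GixY is active, so *yilJ* is transcribed.
So YilJ is produced and active.
No repressor is bound and YilJ is active, so *velD* is transcribed.

ON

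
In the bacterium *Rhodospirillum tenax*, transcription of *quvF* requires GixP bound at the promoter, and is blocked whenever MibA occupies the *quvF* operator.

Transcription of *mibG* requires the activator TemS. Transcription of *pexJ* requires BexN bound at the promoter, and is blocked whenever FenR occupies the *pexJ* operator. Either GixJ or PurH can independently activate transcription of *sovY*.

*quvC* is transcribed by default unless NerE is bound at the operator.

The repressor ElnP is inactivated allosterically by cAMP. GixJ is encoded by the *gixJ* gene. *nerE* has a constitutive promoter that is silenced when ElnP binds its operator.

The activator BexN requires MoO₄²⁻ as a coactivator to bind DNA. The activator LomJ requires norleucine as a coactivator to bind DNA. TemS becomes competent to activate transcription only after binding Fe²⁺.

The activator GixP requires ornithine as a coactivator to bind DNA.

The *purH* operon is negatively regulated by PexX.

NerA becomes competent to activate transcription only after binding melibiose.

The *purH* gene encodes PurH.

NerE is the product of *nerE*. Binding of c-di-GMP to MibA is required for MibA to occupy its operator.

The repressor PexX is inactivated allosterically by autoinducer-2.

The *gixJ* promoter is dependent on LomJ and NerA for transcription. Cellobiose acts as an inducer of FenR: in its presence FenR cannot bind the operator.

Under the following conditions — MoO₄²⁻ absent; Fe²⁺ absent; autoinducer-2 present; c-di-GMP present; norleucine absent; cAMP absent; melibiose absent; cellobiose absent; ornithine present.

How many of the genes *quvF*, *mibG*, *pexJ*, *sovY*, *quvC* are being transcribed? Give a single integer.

2

Ornithine is present, so GixP is active.
c-di-GMP is present, so MibA is active.
With repressor MibA bound, *quvF* is not transcribed.
→ *quvF* is OFF.
Fe²⁺ is absent, so TemS is inactive.
Required activator TemS is absent, so *mibG* is not transcribed.
→ *mibG* is OFF.
Cellobiose is absent, so FenR is active.
MoO₄²⁻ is absent, so BexN is inactive.
With repressor FenR bound, *pexJ* is not transcribed.
→ *pexJ* is OFF.
Norleucine is absent, so LomJ is inactive.
Melibiose is absent, so NerA is inactive.
Required activator LomJ is absent, so *gixJ* is not transcribed.
So GixJ is not produced.
Autoinducer-2 is present, so PexX is inactive.
With no repressor bound, *purH* is transcribed.
So PurH is produced and active.
Activator PurH is present, so *sovY* is transcribed.
→ *sovY* is ON.
cAMP is absent, so ElnP is active.
With repressor ElnP bound, *nerE* is not transcribed.
So NerE is not produced.
With no repressor bound, *quvC* is transcribed.
→ *quvC* is ON.
2 of the 5 genes are transcribed.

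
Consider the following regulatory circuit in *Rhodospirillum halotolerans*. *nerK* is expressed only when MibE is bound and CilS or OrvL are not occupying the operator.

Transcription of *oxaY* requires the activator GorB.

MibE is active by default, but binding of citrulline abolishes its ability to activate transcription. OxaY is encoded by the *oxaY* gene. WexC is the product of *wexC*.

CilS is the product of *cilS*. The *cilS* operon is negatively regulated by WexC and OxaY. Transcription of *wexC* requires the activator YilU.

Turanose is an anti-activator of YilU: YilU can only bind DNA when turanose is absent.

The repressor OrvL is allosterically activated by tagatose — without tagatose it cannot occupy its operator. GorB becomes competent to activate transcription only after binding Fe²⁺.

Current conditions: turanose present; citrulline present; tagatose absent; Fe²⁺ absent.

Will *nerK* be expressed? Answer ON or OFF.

Citrulline is present, so MibE is inactive.
Turanose is present, so YilU is inactive.
Required activator YilU is absent, so *wexC* is not transcribed.
So WexC is not produced.
Fe²⁺ is absent, so GorB is inactive.
Required activator GorB is absent, so *oxaY* is not transcribed.
So OxaY is not produced.
With no repressor bound, *cilS* is transcribed.
So CilS is produced and active.
Tagatose is absent, so OrvL is inactive.
With repressor CilS bound, *nerK* is not transcribed.

OFF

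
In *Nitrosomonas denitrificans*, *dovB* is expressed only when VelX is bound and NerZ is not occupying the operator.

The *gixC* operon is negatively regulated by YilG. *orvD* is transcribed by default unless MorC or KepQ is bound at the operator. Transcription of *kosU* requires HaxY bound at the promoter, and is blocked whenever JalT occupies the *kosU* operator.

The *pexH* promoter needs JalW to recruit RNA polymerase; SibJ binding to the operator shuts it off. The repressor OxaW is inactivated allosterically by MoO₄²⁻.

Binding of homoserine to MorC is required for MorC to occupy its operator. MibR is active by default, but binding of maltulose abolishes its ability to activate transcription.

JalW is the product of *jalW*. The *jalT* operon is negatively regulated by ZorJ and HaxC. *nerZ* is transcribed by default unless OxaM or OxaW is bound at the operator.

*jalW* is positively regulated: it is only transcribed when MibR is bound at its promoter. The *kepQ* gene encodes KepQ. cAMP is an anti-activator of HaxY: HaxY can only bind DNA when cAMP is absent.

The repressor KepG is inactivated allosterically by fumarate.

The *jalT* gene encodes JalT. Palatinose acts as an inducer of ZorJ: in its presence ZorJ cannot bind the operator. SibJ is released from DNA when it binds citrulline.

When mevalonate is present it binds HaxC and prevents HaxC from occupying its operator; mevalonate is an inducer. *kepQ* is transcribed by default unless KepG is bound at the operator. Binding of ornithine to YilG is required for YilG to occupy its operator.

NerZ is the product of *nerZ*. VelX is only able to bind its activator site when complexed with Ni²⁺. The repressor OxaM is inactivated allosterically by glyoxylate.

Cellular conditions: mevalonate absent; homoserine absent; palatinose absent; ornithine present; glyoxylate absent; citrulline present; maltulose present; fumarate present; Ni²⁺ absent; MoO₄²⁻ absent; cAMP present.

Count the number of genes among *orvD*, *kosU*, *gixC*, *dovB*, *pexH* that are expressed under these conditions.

Homoserine is absent, so MorC is inactive.
Fumarate is present, so KepG is inactive.
With no repressor bound, *kepQ* is transcribed.
So KepQ is produced and active.
With repressor KepQ bound, *orvD* is not transcribed.
→ *orvD* is OFF.
Palatinose is absent, so ZorJ is active.
Mevalonate is absent, so HaxC is active.
With repressor ZorJ bound, *jalT* is not transcribed.
So JalT is not produced.
cAMP is present, so HaxY is inactive.
Required activator HaxY is absent, so *kosU* is not transcribed.
→ *kosU* is OFF.
Ornithine is present, so YilG is active.
With repressor YilG bound, *gixC* is not transcribed.
→ *gixC* is OFF.
Ni²⁺ is absent, so VelX is inactive.
Glyoxylate is absent, so OxaM is active.
MoO₄²⁻ is absent, so OxaW is active.
With repressor OxaM bound, *nerZ* is not transcribed.
So NerZ is not produced.
Required activator VelX is absent, so *dovB* is not transcribed.
→ *dovB* is OFF.
Citrulline is present, so SibJ is inactive.
Maltulose is present, so MibR is inactive.
Required activator MibR is absent, so *jalW* is not transcribed.
So JalW is not produced.
Required activator JalW is absent, so *pexH* is not transcribed.
→ *pexH* is OFF.
0 of the 5 genes are transcribed.

0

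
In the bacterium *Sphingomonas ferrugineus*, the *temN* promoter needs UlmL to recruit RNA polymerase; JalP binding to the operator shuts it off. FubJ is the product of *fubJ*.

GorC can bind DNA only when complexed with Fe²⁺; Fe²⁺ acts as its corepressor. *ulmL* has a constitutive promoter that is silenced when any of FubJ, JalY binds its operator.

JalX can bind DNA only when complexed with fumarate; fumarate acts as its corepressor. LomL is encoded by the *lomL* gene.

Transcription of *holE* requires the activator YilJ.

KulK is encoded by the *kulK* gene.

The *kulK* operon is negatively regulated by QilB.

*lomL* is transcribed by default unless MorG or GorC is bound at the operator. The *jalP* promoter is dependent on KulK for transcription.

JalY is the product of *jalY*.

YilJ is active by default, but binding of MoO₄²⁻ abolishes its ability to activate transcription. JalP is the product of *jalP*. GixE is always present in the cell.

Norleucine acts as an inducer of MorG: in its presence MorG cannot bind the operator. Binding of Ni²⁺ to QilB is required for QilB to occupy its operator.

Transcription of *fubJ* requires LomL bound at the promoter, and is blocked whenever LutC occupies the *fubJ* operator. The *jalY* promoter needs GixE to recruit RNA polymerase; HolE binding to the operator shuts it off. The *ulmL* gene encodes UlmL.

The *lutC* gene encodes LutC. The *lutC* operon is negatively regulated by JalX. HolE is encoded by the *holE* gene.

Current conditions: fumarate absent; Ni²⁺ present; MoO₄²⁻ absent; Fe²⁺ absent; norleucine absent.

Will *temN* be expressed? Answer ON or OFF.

Fumarate is absent, so JalX is inactive.
With no repressor bound, *lutC* is transcribed.
So LutC is produced and active.
Norleucine is absent, so MorG is active.
Fe²⁺ is absent, so GorC is inactive.
With repressor MorG bound, *lomL* is not transcribed.
So LomL is not produced.
With repressor LutC bound, *fubJ* is not transcribed.
So FubJ is not produced.
MoO₄²⁻ is absent, so YilJ is active.
No repressor is bound and YilJ is active, so *holE* is transcribed.
So HolE is produced and active.
GixE is produced constitutively and is active.
With repressor HolE bound, *jalY* is not transcribed.
So JalY is not produced.
With no repressor bound, *ulmL* is transcribed.
So UlmL is produced and active.
Ni²⁺ is present, so QilB is active.
With repressor QilB bound, *kulK* is not transcribed.
So KulK is not produced.
Required activator KulK is absent, so *jalP* is not transcribed.
So JalP is not produced.
No repressor is bound and UlmL is active, so *temN* is transcribed.

ON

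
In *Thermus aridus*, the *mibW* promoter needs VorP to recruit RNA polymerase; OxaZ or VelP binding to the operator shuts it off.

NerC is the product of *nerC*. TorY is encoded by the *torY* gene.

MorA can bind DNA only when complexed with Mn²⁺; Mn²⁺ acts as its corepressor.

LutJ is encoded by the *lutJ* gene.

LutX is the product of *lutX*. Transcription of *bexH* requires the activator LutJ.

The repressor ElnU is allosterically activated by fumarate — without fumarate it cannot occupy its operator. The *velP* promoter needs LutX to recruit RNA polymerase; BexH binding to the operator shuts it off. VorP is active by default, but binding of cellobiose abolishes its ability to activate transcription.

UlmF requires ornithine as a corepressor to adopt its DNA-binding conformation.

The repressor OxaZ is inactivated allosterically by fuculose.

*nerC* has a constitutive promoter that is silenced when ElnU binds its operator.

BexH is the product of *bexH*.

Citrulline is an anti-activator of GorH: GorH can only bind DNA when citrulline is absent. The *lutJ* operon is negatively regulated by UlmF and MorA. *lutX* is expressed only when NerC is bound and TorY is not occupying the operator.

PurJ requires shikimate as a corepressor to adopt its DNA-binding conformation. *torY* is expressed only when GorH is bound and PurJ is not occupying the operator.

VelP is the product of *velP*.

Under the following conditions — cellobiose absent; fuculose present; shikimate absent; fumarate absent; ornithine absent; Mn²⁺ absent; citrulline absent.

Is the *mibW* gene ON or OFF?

Fuculose is present, so OxaZ is inactive.
Cellobiose is absent, so VorP is active.
Fumarate is absent, so ElnU is inactive.
With no repressor bound, *nerC* is transcribed.
So NerC is produced and active.
Shikimate is absent, so PurJ is inactive.
Citrulline is absent, so GorH is active.
No repressor is bound and GorH is active, so *torY* is transcribed.
So TorY is produced and active.
With repressor TorY bound, *lutX* is not transcribed.
So LutX is not produced.
Ornithine is absent, so UlmF is inactive.
Mn²⁺ is absent, so MorA is inactive.
With no repressor bound, *lutJ* is transcribed.
So LutJ is produced and active.
No repressor is bound and LutJ is active, so *bexH* is transcribed.
So BexH is produced and active.
With repressor BexH bound, *velP* is not transcribed.
So VelP is not produced.
No repressor is bound and VorP is active, so *mibW* is transcribed.

ON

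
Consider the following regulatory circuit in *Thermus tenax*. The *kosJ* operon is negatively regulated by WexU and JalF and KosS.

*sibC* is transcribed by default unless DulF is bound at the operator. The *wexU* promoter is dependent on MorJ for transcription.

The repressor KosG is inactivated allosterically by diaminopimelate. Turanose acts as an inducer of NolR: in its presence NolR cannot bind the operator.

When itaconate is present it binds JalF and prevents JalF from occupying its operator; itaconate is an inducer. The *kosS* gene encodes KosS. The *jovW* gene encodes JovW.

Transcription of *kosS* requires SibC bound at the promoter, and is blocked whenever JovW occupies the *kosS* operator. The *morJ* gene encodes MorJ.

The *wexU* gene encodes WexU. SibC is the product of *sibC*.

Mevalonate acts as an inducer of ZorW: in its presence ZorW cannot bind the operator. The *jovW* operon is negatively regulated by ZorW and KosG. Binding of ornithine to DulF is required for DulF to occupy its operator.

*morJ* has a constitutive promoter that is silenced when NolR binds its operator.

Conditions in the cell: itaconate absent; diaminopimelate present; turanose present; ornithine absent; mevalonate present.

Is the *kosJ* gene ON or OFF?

OFF

Turanose is present, so NolR is inactive.
With no repressor bound, *morJ* is transcribed.
So MorJ is produced and active.
No repressor is bound and MorJ is active, so *wexU* is transcribed.
So WexU is produced and active.
Itaconate is absent, so JalF is active.
Mevalonate is present, so ZorW is inactive.
Diaminopimelate is present, so KosG is inactive.
With no repressor bound, *jovW* is transcribed.
So JovW is produced and active.
Ornithine is absent, so DulF is inactive.
With no repressor bound, *sibC* is transcribed.
So SibC is produced and active.
With repressor JovW bound, *kosS* is not transcribed.
So KosS is not produced.
With repressor WexU bound, *kosJ* is not transcribed.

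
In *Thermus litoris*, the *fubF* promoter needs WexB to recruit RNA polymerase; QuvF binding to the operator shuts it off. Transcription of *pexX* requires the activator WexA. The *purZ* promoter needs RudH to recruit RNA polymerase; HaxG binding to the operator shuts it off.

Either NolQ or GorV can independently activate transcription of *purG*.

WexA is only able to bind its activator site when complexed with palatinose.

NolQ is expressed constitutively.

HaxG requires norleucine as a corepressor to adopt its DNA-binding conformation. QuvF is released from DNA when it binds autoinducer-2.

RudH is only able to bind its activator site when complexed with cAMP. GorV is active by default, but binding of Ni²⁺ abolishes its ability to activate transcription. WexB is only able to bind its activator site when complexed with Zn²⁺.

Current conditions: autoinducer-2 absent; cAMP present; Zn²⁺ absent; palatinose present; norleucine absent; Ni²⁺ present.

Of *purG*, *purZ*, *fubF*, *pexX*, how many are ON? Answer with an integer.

3

NolQ is produced constitutively and is active.
Ni²⁺ is present, so GorV is inactive.
Activator NolQ is present, so *purG* is transcribed.
→ *purG* is ON.
cAMP is present, so RudH is active.
Norleucine is absent, so HaxG is inactive.
No repressor is bound and RudH is active, so *purZ* is transcribed.
→ *purZ* is ON.
Autoinducer-2 is absent, so QuvF is active.
Zn²⁺ is absent, so WexB is inactive.
With repressor QuvF bound, *fubF* is not transcribed.
→ *fubF* is OFF.
Palatinose is present, so WexA is active.
No repressor is bound and WexA is active, so *pexX* is transcribed.
→ *pexX* is ON.
3 of the 4 genes are transcribed.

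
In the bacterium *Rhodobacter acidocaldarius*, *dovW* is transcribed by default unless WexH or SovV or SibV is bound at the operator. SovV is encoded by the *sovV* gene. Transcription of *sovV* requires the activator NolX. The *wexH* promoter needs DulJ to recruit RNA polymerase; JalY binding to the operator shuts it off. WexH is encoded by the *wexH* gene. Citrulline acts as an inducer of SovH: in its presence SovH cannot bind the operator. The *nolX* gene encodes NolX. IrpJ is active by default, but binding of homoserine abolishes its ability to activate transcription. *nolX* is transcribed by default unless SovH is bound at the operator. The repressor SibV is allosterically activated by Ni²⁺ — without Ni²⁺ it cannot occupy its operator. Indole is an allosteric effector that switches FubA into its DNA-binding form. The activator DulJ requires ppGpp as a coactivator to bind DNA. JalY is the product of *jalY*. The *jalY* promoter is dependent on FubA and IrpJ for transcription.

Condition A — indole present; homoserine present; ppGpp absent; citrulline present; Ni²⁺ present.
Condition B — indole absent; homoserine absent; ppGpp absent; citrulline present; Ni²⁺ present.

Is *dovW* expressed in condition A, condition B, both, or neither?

Condition A:
Indole is present, so FubA is active.
Homoserine is present, so IrpJ is inactive.
Required activator IrpJ is absent, so *jalY* is not transcribed.
So JalY is not produced.
ppGpp is absent, so DulJ is inactive.
Required activator DulJ is absent, so *wexH* is not transcribed.
So WexH is not produced.
Citrulline is present, so SovH is inactive.
With no repressor bound, *nolX* is transcribed.
So NolX is produced and active.
No repressor is bound and NolX is active, so *sovV* is transcribed.
So SovV is produced and active.
Ni²⁺ is present, so SibV is active.
With repressor SovV bound, *dovW* is not transcribed.
→ *dovW* is OFF in A.
Condition B:
Indole is absent, so FubA is inactive.
Homoserine is absent, so IrpJ is active.
Required activator FubA is absent, so *jalY* is not transcribed.
So JalY is not produced.
ppGpp is absent, so DulJ is inactive.
Required activator DulJ is absent, so *wexH* is not transcribed.
So WexH is not produced.
Citrulline is present, so SovH is inactive.
With no repressor bound, *nolX* is transcribed.
So NolX is produced and active.
No repressor is bound and NolX is active, so *sovV* is transcribed.
So SovV is produced and active.
Ni²⁺ is present, so SibV is active.
With repressor SovV bound, *dovW* is not transcribed.
→ *dovW* is OFF in B.

neither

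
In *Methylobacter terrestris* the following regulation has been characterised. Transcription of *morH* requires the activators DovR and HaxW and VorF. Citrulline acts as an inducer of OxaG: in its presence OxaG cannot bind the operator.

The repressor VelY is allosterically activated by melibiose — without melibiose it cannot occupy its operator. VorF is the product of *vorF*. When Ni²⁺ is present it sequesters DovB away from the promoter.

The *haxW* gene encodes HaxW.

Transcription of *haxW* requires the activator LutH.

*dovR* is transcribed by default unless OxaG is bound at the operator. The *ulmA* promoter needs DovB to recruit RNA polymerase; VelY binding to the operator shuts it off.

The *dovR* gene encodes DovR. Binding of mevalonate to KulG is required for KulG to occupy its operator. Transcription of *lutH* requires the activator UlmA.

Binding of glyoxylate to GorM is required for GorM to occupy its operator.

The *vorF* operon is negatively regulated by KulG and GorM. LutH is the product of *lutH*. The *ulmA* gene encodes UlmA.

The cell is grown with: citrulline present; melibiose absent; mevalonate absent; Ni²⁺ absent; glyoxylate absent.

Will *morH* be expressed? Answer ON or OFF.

Citrulline is present, so OxaG is inactive.
With no repressor bound, *dovR* is transcribed.
So DovR is produced and active.
Melibiose is absent, so VelY is inactive.
Ni²⁺ is absent, so DovB is active.
No repressor is bound and DovB is active, so *ulmA* is transcribed.
So UlmA is produced and active.
No repressor is bound and UlmA is active, so *lutH* is transcribed.
So LutH is produced and active.
No repressor is bound and LutH is active, so *haxW* is transcribed.
So HaxW is produced and active.
Mevalonate is absent, so KulG is inactive.
Glyoxylate is absent, so GorM is inactive.
With no repressor bound, *vorF* is transcribed.
So VorF is produced and active.
No repressor is bound and DovR and HaxW and VorF are active, so *morH* is transcribed.

ON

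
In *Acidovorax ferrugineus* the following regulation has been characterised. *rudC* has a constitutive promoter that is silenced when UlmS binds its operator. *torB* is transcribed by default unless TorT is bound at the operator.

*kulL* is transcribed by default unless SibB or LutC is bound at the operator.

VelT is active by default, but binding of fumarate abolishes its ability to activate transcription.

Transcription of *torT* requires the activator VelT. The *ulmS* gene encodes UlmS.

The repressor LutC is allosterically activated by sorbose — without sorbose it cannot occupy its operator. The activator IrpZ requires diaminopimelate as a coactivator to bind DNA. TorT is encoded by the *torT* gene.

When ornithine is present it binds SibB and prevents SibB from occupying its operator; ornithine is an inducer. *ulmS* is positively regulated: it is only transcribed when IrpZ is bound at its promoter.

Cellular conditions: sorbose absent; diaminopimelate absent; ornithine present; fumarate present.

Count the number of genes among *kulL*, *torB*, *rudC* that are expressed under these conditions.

3

Ornithine is present, so SibB is inactive.
Sorbose is absent, so LutC is inactive.
With no repressor bound, *kulL* is transcribed.
→ *kulL* is ON.
Fumarate is present, so VelT is inactive.
Required activator VelT is absent, so *torT* is not transcribed.
So TorT is not produced.
With no repressor bound, *torB* is transcribed.
→ *torB* is ON.
Diaminopimelate is absent, so IrpZ is inactive.
Required activator IrpZ is absent, so *ulmS* is not transcribed.
So UlmS is not produced.
With no repressor bound, *rudC* is transcribed.
→ *rudC* is ON.
3 of the 3 genes are transcribed.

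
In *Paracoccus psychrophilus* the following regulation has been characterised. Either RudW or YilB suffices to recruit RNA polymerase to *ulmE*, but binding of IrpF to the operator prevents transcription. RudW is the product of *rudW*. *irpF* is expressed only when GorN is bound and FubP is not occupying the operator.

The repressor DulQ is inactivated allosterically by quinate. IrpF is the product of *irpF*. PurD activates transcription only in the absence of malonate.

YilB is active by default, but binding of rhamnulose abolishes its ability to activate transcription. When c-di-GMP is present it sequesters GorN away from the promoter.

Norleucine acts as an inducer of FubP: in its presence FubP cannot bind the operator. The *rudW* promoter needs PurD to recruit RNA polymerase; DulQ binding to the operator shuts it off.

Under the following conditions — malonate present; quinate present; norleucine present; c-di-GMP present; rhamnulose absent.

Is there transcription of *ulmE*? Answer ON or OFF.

Malonate is present, so PurD is inactive.
Quinate is present, so DulQ is inactive.
Required activator PurD is absent, so *rudW* is not transcribed.
So RudW is not produced.
Rhamnulose is absent, so YilB is active.
Norleucine is present, so FubP is inactive.
c-di-GMP is present, so GorN is inactive.
Required activator GorN is absent, so *irpF* is not transcribed.
So IrpF is not produced.
Activator YilB is present, so *ulmE* is transcribed.

ON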